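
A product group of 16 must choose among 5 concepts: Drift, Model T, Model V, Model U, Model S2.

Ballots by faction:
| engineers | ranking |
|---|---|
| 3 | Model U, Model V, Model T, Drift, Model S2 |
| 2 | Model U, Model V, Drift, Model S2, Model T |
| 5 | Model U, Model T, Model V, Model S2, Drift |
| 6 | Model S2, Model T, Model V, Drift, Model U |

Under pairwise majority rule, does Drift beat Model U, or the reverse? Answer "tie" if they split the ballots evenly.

Ballots ranking Drift above Model U: 6.
Ballots ranking Model U above Drift: 16 − 6 = 10.
Model U wins the head-to-head 10–6.

Model U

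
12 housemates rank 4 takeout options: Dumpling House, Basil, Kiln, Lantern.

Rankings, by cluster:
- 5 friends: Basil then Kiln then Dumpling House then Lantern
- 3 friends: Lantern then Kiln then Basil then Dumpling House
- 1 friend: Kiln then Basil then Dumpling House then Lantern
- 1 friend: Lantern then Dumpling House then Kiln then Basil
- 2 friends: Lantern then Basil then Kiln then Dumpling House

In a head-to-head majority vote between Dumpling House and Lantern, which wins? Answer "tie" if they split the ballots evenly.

Ballots ranking Dumpling House above Lantern: 5 + 1 = 6.
Ballots ranking Lantern above Dumpling House: 12 − 6 = 6.
6–6: the pair ties.

tie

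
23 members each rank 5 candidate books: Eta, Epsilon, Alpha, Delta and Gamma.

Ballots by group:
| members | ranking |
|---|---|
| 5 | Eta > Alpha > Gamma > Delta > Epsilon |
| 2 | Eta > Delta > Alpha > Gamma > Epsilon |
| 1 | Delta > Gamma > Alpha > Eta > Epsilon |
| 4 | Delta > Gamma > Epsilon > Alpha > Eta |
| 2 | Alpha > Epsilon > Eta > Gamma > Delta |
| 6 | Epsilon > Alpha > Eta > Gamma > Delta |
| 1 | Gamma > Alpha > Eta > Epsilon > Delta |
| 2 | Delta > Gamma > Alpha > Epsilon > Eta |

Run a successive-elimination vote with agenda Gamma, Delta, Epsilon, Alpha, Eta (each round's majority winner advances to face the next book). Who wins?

Round 1: Gamma vs Delta — 14–9, Gamma advances.
Round 2: Gamma vs Epsilon — 15–8, Gamma advances.
Round 3: Gamma vs Alpha — 8–15, Alpha advances.
Round 4: Alpha vs Eta — 16–7, Alpha advances.
The agenda winner is Alpha.

Alpha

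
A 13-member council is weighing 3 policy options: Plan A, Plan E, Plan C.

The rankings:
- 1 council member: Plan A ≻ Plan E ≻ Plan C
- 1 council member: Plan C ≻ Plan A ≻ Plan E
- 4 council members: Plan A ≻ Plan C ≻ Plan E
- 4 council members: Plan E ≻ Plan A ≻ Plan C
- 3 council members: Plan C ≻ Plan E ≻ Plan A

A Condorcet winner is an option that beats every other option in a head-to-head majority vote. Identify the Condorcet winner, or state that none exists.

none

Pairwise majorities:
Plan A vs Plan E: Plan E, 7–6.
Plan A vs Plan C: 9 to 4, Plan A.
Plan E vs Plan C: Plan C wins 8–5.
Each option drops at least one matchup (Plan A loses to Plan E; Plan E loses to Plan C; Plan C loses to Plan A); the cycle Plan A → Plan C → Plan E → Plan A rules out a Condorcet winner.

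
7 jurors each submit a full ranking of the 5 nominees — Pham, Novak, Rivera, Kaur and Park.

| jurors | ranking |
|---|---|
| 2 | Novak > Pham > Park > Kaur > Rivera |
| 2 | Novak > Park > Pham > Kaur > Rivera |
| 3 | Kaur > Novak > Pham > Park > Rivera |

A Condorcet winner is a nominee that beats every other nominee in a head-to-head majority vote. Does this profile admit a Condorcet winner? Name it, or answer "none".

Head-to-head results (7 jurors):
Pham vs Novak: Novak wins 7–0.
Pham vs Rivera: Pham wins 7–0.
Pham vs Kaur: Pham wins 4–3.
Pham–Park: Pham 5–2.
Novak vs Rivera: Novak wins 7–0.
Novak–Kaur: Novak 4–3.
Novak vs Park: Novak wins 7–0.
Rivera–Kaur: Kaur 7–0.
Rivera vs Park: Park, 7–0.
Kaur vs Park: Park wins 4–3.
Only Novak has no losses; Novak is the Condorcet winner.

Novak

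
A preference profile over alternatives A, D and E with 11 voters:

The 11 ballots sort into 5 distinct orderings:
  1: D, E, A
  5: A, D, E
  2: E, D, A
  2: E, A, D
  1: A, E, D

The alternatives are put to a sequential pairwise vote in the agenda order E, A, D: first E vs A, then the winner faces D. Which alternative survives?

Round 1: E vs A — 5–6, A advances.
Round 2: A vs D — 8–3, A advances.
The agenda winner is A.

A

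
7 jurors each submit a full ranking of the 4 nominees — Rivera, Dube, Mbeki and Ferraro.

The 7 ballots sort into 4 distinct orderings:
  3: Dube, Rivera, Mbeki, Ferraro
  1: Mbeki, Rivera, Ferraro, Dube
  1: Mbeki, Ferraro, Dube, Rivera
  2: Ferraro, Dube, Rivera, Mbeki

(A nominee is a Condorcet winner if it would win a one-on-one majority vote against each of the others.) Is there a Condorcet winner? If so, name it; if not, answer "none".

Pairwise majorities:
Rivera–Dube: Dube 6–1.
Rivera–Mbeki: Rivera 5–2.
Rivera vs Ferraro: Rivera wins 4–3.
Dube vs Mbeki: Dube, 5–2.
Dube vs Ferraro: Ferraro wins 4–3.
Mbeki–Ferraro: Mbeki 5–2.
Every nominee loses at least once (Rivera loses to Dube; Dube loses to Ferraro; Mbeki loses to Rivera; Ferraro loses to Rivera). The majority relation contains the cycle Rivera → Ferraro → Dube → Rivera, so there is no Condorcet winner.

none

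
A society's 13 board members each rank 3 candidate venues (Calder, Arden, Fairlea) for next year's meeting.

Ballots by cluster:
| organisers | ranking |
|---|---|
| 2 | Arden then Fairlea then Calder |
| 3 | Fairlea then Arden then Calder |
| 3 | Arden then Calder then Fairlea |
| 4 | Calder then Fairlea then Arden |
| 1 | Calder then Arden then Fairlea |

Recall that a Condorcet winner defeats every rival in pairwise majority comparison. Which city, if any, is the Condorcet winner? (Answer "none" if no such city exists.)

Pairwise majorities:
Calder vs Arden: Calder is ranked higher on 4+1 = 5 ballots, Arden on 8. Arden wins 8–5.
Calder vs Fairlea: Calder preferred on 3+4+1 = 8 ballots; Calder wins 8–5.
Arden vs Fairlea: Arden preferred on 2+3+1 = 6 ballots; Fairlea wins 7–6.
Every city loses at least once (Calder loses to Arden; Arden loses to Fairlea; Fairlea loses to Calder). The majority relation contains the cycle Calder → Fairlea → Arden → Calder, so there is no Condorcet winner.

none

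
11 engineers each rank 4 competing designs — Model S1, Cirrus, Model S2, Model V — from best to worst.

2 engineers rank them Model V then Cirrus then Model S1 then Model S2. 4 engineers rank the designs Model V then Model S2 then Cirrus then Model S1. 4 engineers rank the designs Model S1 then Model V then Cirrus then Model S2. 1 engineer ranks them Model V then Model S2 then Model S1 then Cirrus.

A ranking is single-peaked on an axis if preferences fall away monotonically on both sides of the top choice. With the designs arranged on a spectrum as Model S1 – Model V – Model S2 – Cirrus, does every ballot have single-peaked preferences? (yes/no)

Axis positions: Model S1=1, Model V=2, Model S2=3, Cirrus=4.
Group 1: ranking walks positions 2-4-1-3; Cirrus is ranked above Model S2 even though Model S2 lies between Cirrus and the peak Model V on the axis — preferences dip and rise again. Not single-peaked.
Group 2 (peak Model V at position 2): ranking walks positions 2-3-4-1, expanding outward from the peak — single-peaked.
Group 3: ranking walks positions 1-2-4-3; Cirrus is ranked above Model S2 even though Model S2 lies between Cirrus and the peak Model S1 on the axis — preferences dip and rise again. Not single-peaked.
Group 4 (peak Model V at position 2): ranking walks positions 2-3-1-4, expanding outward from the peak — single-peaked.
Group 1 violates single-peakedness, so the profile is not single-peaked on this axis.

no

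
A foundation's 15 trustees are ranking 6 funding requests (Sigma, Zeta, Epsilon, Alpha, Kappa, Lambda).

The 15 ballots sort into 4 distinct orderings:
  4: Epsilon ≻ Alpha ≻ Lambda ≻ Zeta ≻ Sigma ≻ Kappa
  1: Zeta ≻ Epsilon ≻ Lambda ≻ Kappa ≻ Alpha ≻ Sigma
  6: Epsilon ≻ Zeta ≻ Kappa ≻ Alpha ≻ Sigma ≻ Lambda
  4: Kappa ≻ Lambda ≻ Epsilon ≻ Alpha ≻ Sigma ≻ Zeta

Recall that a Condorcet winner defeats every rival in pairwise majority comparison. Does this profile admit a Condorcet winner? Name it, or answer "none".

Check each pair by majority over 15 ballots:
Sigma–Zeta: Zeta 11–4.
Sigma–Epsilon: Epsilon 15–0.
Sigma–Alpha: Alpha 15–0.
Sigma vs Kappa: Kappa wins 11–4.
Sigma vs Lambda: Lambda, 9–6.
Zeta vs Epsilon: Epsilon wins 14–1.
Zeta–Alpha: Alpha 8–7.
Zeta vs Kappa: Zeta, 11–4.
Zeta vs Lambda: Lambda, 8–7.
Epsilon vs Alpha: Epsilon wins 15–0.
Epsilon vs Kappa: Epsilon, 11–4.
Epsilon–Lambda: Epsilon 11–4.
Alpha–Kappa: Kappa 11–4.
Alpha vs Lambda: Alpha, 10–5.
Kappa vs Lambda: Kappa, 10–5.
Only Epsilon has no losses; Epsilon is the Condorcet winner.

Epsilon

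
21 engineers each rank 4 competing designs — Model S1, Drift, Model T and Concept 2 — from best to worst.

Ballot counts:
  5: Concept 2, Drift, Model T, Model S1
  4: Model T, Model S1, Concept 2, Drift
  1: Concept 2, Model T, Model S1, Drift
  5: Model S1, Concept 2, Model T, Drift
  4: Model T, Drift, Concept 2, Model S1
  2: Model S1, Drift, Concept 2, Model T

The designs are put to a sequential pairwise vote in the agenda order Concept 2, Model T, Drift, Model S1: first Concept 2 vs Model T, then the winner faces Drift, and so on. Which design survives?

Model S1

Round 1: Concept 2 vs Model T — 13–8, Concept 2 advances.
Round 2: Concept 2 vs Drift — 15–6, Concept 2 advances.
Round 3: Concept 2 vs Model S1 — 10–11, Model S1 advances.
Model S1 survives the agenda.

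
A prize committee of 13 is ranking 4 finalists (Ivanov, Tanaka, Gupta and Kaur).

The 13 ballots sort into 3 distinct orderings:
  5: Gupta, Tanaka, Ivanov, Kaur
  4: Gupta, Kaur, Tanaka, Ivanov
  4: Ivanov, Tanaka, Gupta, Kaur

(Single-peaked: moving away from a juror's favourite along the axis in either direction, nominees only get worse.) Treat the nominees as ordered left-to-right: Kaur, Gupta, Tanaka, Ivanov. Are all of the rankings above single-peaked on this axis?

Axis positions: Kaur=1, Gupta=2, Tanaka=3, Ivanov=4.
Faction 1 (peak Gupta at position 2): ranking walks positions 2-3-4-1, expanding outward from the peak — single-peaked.
Faction 2 (peak Gupta at position 2): ranking walks positions 2-1-3-4, expanding outward from the peak — single-peaked.
Faction 3 (peak Ivanov at position 4): ranking walks positions 4-3-2-1, expanding outward from the peak — single-peaked.
Every ranking is single-peaked on this axis.

yes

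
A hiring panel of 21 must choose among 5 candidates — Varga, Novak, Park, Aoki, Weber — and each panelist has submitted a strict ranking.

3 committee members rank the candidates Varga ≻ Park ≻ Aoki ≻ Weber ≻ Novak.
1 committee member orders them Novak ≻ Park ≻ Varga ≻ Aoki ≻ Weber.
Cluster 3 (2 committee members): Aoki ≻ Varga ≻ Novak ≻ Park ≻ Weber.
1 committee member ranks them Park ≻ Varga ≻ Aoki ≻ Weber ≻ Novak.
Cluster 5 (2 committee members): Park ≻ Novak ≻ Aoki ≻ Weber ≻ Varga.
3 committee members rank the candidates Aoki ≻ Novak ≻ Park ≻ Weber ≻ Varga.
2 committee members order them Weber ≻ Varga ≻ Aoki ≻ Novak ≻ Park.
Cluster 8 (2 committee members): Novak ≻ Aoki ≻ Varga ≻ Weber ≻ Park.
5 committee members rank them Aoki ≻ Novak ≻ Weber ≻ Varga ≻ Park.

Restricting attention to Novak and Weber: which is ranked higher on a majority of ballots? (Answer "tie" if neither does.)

Ballots ranking Novak above Weber: 1 + 2 + 2 + 3 + 2 + 5 = 15.
Ballots ranking Weber above Novak: 21 − 15 = 6.
Novak wins the head-to-head 15–6.

Novak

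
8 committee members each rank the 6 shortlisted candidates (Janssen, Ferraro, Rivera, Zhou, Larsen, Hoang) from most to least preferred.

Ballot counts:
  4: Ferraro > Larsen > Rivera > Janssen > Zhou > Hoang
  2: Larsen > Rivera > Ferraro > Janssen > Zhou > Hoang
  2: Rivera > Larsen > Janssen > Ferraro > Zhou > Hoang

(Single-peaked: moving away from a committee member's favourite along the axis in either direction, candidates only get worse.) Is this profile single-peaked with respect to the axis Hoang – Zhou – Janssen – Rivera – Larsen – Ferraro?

yes

Axis positions: Hoang=1, Zhou=2, Janssen=3, Rivera=4, Larsen=5, Ferraro=6.
Cluster 1 (peak Ferraro at position 6): ranking walks positions 6-5-4-3-2-1, expanding outward from the peak — single-peaked.
Cluster 2 (peak Larsen at position 5): ranking walks positions 5-4-6-3-2-1, expanding outward from the peak — single-peaked.
Cluster 3 (peak Rivera at position 4): ranking walks positions 4-5-3-6-2-1, expanding outward from the peak — single-peaked.
Every ranking is single-peaked on this axis.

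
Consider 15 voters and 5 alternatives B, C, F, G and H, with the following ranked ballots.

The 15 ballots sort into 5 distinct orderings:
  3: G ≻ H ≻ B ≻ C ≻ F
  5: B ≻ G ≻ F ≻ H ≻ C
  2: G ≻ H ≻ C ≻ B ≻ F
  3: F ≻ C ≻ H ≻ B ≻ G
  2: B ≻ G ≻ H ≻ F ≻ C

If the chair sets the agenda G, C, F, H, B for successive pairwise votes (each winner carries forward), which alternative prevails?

B

Round 1: G vs C — 12–3, G advances.
Round 2: G vs F — 12–3, G advances.
Round 3: G vs H — 12–3, G advances.
Round 4: G vs B — 5–10, B advances.
The agenda winner is B.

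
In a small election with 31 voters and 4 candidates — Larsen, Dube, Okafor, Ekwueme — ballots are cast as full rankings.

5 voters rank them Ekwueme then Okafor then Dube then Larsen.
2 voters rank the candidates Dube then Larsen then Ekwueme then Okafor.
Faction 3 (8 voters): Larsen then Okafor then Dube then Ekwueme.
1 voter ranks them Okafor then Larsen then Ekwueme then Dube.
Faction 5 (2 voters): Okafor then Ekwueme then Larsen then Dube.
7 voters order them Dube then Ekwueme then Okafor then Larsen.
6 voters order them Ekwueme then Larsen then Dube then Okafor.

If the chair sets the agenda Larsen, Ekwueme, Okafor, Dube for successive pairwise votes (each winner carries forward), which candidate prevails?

Round 1: Larsen vs Ekwueme — 11–20, Ekwueme advances.
Round 2: Ekwueme vs Okafor — 20–11, Ekwueme advances.
Round 3: Ekwueme vs Dube — 14–17, Dube advances.
The agenda winner is Dube.

Dube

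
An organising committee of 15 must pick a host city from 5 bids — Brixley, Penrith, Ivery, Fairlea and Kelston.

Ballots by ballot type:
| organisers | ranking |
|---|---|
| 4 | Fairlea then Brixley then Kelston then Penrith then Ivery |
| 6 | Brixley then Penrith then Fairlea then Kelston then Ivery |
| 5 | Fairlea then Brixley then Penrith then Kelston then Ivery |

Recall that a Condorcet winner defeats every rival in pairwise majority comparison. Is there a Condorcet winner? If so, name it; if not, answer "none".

Head-to-head results (15 organisers):
Brixley vs Penrith: Brixley preferred on 4+6+5 = 15 ballots; Brixley wins 15–0.
Brixley vs Ivery: Brixley is ranked higher on 4+6+5 = 15 ballots, Ivery on 0. Brixley wins 15–0.
Brixley vs Fairlea: Fairlea, 9–6.
Brixley vs Kelston: Brixley is ranked higher on 4+6+5 = 15 ballots, Kelston on 0. Brixley wins 15–0.
Penrith vs Ivery: 4+6+5 = 15 for Penrith, 0 for Ivery — Penrith by 15–0.
Penrith vs Fairlea: Fairlea wins 9–6.
Penrith vs Kelston: Penrith wins 11–4.
Ivery vs Fairlea: Ivery is ranked higher on 0 ballots, Fairlea on 15. Fairlea wins 15–0.
Ivery–Kelston: Kelston 15–0.
Fairlea vs Kelston: Fairlea, 15–0.
Only Fairlea has no losses; Fairlea is the Condorcet winner.

Fairlea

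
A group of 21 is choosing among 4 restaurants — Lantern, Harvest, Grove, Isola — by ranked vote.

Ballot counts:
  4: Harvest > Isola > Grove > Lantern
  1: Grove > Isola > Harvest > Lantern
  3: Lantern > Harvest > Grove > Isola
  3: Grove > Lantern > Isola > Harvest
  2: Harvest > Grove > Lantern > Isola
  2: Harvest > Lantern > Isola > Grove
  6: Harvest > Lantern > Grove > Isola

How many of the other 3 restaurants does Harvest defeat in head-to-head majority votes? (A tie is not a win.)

Harvest against each rival (21 friends):
Harvest vs Lantern: Harvest preferred on 4+1+2+2+6 = 15 ballots; Harvest wins 15–6.
Harvest–Grove: Harvest 17–4.
Harvest vs Isola: Harvest preferred on 4+3+2+2+6 = 17 ballots; Harvest wins 17–4.
Harvest beats Lantern, Grove, Isola — 3 pairwise wins.

3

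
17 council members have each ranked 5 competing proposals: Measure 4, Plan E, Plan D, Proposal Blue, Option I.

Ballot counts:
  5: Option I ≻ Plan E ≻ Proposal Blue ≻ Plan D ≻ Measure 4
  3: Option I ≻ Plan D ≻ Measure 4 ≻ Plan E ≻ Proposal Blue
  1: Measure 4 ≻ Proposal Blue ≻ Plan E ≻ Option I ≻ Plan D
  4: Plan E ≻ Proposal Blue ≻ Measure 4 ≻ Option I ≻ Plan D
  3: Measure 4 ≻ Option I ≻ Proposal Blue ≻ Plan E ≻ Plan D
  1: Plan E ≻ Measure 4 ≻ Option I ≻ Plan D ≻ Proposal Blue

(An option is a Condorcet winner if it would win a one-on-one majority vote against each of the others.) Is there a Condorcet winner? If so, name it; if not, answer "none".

Pairwise majorities:
Measure 4–Plan E: Plan E 10–7.
Measure 4–Plan D: Measure 4 9–8.
Measure 4–Proposal Blue: Proposal Blue 9–8.
Measure 4 vs Option I: Measure 4 wins 9–8.
Plan E–Plan D: Plan E 14–3.
Plan E vs Proposal Blue: Plan E, 13–4.
Plan E vs Option I: Option I, 11–6.
Plan D–Proposal Blue: Proposal Blue 13–4.
Plan D–Option I: Option I 17–0.
Proposal Blue vs Option I: Option I wins 12–5.
Every option loses at least once (Measure 4 loses to Plan E; Plan E loses to Option I; Plan D loses to Measure 4; Proposal Blue loses to Plan E; Option I loses to Measure 4). The majority relation contains the cycle Measure 4 > Option I > Plan E > Measure 4, so there is no Condorcet winner.

none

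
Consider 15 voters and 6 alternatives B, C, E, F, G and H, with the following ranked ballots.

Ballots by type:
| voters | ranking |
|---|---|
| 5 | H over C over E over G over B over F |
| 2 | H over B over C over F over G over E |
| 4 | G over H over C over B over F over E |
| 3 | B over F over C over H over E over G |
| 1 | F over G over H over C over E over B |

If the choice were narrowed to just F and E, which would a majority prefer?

F

Ballots ranking F above E: 2 + 4 + 3 + 1 = 10.
Ballots ranking E above F: 15 − 10 = 5.
F wins the head-to-head 10–5.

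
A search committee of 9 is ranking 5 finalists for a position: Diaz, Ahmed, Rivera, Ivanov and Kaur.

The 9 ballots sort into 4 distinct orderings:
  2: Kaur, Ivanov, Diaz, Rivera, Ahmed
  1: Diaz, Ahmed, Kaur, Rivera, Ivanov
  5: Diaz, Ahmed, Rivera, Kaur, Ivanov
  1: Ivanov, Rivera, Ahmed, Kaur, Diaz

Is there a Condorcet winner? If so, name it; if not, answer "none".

Head-to-head results (9 committee members):
Diaz vs Ahmed: Diaz, 8–1.
Diaz–Rivera: Diaz 8–1.
Diaz vs Ivanov: Diaz preferred on 1+5 = 6 ballots; Diaz wins 6–3.
Diaz vs Kaur: Diaz wins 6–3.
Ahmed vs Rivera: Ahmed preferred on 1+5 = 6 ballots; Ahmed wins 6–3.
Ahmed–Ivanov: Ahmed 6–3.
Ahmed–Kaur: Ahmed 7–2.
Rivera vs Ivanov: Rivera is ranked higher on 1+5 = 6 ballots, Ivanov on 3. Rivera wins 6–3.
Rivera vs Kaur: Rivera preferred on 5+1 = 6 ballots; Rivera wins 6–3.
Ivanov vs Kaur: Kaur wins 8–1.
Diaz beats each of Ahmed, Rivera, Ivanov, Kaur — Diaz is the Condorcet winner.

Diaz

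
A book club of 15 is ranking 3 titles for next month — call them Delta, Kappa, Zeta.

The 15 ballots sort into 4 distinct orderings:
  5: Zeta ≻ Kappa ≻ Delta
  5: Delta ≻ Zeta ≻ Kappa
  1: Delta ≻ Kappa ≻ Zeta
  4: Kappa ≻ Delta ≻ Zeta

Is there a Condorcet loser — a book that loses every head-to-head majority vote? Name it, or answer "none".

none

Head-to-head results (15 members):
Delta vs Kappa: Delta is ranked higher on 5+1 = 6 ballots, Kappa on 9. Kappa wins 9–6.
Delta vs Zeta: Delta, 10–5.
Kappa vs Zeta: 1+4 = 5 for Kappa, 10 for Zeta — Zeta by 10–5.
No book is winless: Delta beats Zeta; Kappa beats Delta; Zeta beats Kappa. There is no Condorcet loser.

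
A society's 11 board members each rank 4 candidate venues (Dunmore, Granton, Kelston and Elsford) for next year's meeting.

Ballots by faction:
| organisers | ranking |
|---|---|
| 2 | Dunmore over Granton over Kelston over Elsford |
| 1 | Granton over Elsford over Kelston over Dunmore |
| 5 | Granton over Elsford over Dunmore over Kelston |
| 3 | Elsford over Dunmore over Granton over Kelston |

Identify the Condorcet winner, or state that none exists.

Granton

Head-to-head results (11 organisers):
Dunmore vs Granton: 5 to 6, Granton.
Dunmore vs Kelston: Dunmore wins 10–1.
Dunmore vs Elsford: 2 for Dunmore, 9 for Elsford — Elsford by 9–2.
Granton vs Kelston: Granton preferred on 2+1+5+3 = 11 ballots; Granton wins 11–0.
Granton vs Elsford: Granton wins 8–3.
Kelston vs Elsford: Elsford, 9–2.
Granton wins every pairwise contest, so Granton is the Condorcet winner.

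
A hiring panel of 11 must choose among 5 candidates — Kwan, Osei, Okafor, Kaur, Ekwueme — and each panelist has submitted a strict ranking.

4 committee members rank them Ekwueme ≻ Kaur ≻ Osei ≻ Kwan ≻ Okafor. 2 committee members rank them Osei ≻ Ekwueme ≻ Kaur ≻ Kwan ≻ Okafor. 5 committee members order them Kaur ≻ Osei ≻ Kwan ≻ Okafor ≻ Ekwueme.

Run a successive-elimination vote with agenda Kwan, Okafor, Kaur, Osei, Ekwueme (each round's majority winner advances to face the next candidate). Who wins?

Round 1: Kwan vs Okafor — 11–0, Kwan advances.
Round 2: Kwan vs Kaur — 0–11, Kaur advances.
Round 3: Kaur vs Osei — 9–2, Kaur advances.
Round 4: Kaur vs Ekwueme — 5–6, Ekwueme advances.
The agenda winner is Ekwueme.

Ekwueme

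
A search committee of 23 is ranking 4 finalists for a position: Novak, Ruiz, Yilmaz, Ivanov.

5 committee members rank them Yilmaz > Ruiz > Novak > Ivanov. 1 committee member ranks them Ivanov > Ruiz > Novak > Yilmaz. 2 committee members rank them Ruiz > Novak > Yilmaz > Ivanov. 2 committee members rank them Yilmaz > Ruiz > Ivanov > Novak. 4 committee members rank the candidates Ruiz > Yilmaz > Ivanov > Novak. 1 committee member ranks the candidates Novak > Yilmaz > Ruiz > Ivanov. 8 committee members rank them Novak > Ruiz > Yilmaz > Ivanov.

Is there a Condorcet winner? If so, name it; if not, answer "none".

Ruiz

Head-to-head results (23 committee members):
Novak vs Ruiz: 1+8 = 9 for Novak, 14 for Ruiz — Ruiz by 14–9.
Novak vs Yilmaz: 12 to 11, Novak.
Novak vs Ivanov: 16 to 7, Novak.
Ruiz vs Yilmaz: Ruiz preferred on 1+2+4+8 = 15 ballots; Ruiz wins 15–8.
Ruiz vs Ivanov: 22 to 1, Ruiz.
Yilmaz vs Ivanov: 22 to 1, Yilmaz.
Ruiz beats each of Novak, Yilmaz, Ivanov — Ruiz is the Condorcet winner.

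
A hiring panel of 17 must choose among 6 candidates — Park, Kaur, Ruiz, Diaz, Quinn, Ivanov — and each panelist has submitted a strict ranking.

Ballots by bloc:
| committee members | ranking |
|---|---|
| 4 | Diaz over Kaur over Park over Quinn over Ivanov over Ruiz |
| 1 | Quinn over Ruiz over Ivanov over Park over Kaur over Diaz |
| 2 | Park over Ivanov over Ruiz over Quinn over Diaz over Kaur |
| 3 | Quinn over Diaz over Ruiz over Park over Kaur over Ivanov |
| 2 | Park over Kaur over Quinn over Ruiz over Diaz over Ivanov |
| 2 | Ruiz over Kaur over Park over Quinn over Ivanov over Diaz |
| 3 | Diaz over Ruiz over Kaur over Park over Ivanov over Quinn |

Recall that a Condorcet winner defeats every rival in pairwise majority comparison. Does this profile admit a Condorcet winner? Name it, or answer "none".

Pairwise majorities:
Park vs Kaur: Kaur, 9–8.
Park–Ruiz: Ruiz 9–8.
Park vs Diaz: Diaz wins 10–7.
Park vs Quinn: 13 to 4, Park.
Park–Ivanov: Park 16–1.
Kaur vs Ruiz: Ruiz, 11–6.
Kaur–Diaz: Diaz 12–5.
Kaur vs Quinn: Kaur, 11–6.
Kaur vs Ivanov: Kaur is ranked higher on 4+3+2+2+3 = 14 ballots, Ivanov on 3. Kaur wins 14–3.
Ruiz–Diaz: Diaz 10–7.
Ruiz vs Quinn: Quinn wins 10–7.
Ruiz–Ivanov: Ruiz 11–6.
Diaz vs Quinn: 4+3 = 7 for Diaz, 10 for Quinn — Quinn by 10–7.
Diaz vs Ivanov: Diaz is ranked higher on 4+3+2+3 = 12 ballots, Ivanov on 5. Diaz wins 12–5.
Quinn vs Ivanov: 4+1+3+2+2 = 12 for Quinn, 5 for Ivanov — Quinn by 12–5.
No candidate is unbeaten: Park loses to Kaur; Kaur loses to Ruiz; Ruiz loses to Diaz; Diaz loses to Quinn; Quinn loses to Park; Ivanov loses to Park. In particular Park beats Quinn beats Ruiz beats Park is a majority cycle — no Condorcet winner exists.

none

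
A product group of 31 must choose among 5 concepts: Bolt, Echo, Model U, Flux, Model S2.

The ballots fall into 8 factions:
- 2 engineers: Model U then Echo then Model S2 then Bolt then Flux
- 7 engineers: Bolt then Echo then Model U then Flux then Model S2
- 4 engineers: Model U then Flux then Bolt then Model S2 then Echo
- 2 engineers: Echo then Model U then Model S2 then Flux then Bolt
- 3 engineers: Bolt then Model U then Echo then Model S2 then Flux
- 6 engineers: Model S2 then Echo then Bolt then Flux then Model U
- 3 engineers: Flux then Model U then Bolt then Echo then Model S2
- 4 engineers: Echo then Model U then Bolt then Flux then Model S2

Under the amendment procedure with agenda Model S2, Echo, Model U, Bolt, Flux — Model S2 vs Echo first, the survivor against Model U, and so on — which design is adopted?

Round 1: Model S2 vs Echo — 10–21, Echo advances.
Round 2: Echo vs Model U — 19–12, Echo advances.
Round 3: Echo vs Bolt — 14–17, Bolt advances.
Round 4: Bolt vs Flux — 22–9, Bolt advances.
The agenda winner is Bolt.

Bolt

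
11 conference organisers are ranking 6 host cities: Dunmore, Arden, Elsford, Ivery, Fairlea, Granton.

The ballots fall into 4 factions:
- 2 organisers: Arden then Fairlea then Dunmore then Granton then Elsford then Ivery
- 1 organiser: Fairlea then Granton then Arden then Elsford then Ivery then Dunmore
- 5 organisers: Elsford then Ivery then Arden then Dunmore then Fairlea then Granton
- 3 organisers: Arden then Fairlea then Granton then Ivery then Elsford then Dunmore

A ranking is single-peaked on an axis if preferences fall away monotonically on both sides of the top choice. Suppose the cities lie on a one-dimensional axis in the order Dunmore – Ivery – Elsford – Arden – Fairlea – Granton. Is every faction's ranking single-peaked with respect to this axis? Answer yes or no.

Axis positions: Dunmore=1, Ivery=2, Elsford=3, Arden=4, Fairlea=5, Granton=6.
Faction 1: ranking walks positions 4-5-1-6-3-2; Dunmore is ranked above Elsford even though Elsford lies between Dunmore and the peak Arden on the axis — preferences dip and rise again. Not single-peaked.
Faction 2 (peak Fairlea at position 5): ranking walks positions 5-6-4-3-2-1, expanding outward from the peak — single-peaked.
Faction 3 (peak Elsford at position 3): ranking walks positions 3-2-4-1-5-6, expanding outward from the peak — single-peaked.
Faction 4: ranking walks positions 4-5-6-2-3-1; Ivery is ranked above Elsford even though Elsford lies between Ivery and the peak Arden on the axis — preferences dip and rise again. Not single-peaked.
Faction 1 violates single-peakedness, so the profile is not single-peaked on this axis.

no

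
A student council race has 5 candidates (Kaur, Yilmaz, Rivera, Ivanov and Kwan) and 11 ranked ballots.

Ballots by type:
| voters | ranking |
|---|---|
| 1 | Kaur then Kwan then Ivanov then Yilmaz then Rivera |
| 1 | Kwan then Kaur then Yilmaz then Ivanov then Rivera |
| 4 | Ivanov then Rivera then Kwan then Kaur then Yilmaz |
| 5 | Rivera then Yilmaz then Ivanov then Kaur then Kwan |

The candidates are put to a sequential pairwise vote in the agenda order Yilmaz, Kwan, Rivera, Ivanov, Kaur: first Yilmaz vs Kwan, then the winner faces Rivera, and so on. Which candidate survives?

Ivanov

Round 1: Yilmaz vs Kwan — 5–6, Kwan advances.
Round 2: Kwan vs Rivera — 2–9, Rivera advances.
Round 3: Rivera vs Ivanov — 5–6, Ivanov advances.
Round 4: Ivanov vs Kaur — 9–2, Ivanov advances.
The agenda winner is Ivanov.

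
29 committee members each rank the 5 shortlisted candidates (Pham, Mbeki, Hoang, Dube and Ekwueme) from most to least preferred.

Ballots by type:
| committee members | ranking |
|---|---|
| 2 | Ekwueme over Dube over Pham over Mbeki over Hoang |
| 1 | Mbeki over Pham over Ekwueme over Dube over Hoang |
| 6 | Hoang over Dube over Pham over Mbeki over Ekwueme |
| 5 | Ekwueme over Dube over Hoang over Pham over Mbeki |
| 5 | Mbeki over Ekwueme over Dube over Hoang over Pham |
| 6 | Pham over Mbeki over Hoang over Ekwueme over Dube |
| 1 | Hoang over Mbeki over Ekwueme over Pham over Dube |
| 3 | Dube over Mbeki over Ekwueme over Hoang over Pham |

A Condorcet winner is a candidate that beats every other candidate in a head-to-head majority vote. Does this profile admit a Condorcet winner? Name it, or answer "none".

Head-to-head results (29 committee members):
Pham vs Mbeki: Pham is ranked higher on 2+6+5+6 = 19 ballots, Mbeki on 10. Pham wins 19–10.
Pham vs Hoang: Pham preferred on 2+1+6 = 9 ballots; Hoang wins 20–9.
Pham vs Dube: 1+6+1 = 8 for Pham, 21 for Dube — Dube by 21–8.
Pham vs Ekwueme: Pham preferred on 1+6+6 = 13 ballots; Ekwueme wins 16–13.
Mbeki vs Hoang: Mbeki preferred on 2+1+5+6+3 = 17 ballots; Mbeki wins 17–12.
Mbeki vs Dube: 1+5+6+1 = 13 for Mbeki, 16 for Dube — Dube by 16–13.
Mbeki vs Ekwueme: 1+6+5+6+1+3 = 22 for Mbeki, 7 for Ekwueme — Mbeki by 22–7.
Hoang vs Dube: Hoang is ranked higher on 6+6+1 = 13 ballots, Dube on 16. Dube wins 16–13.
Hoang vs Ekwueme: 13 to 16, Ekwueme.
Dube vs Ekwueme: Dube preferred on 6+3 = 9 ballots; Ekwueme wins 20–9.
Every candidate loses at least once (Pham loses to Hoang; Mbeki loses to Pham; Hoang loses to Mbeki; Dube loses to Ekwueme; Ekwueme loses to Mbeki). The majority relation contains the cycle Pham beats Mbeki beats Hoang beats Pham, so there is no Condorcet winner.

none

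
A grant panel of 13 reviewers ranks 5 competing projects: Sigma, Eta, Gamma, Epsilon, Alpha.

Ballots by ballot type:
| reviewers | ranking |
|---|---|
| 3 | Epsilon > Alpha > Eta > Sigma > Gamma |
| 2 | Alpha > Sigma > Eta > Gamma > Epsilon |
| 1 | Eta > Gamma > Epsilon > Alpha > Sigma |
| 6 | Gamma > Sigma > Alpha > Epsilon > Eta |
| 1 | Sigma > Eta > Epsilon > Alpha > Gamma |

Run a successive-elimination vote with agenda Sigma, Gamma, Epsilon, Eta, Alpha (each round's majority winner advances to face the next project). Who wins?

Round 1: Sigma vs Gamma — 6–7, Gamma advances.
Round 2: Gamma vs Epsilon — 9–4, Gamma advances.
Round 3: Gamma vs Eta — 6–7, Eta advances.
Round 4: Eta vs Alpha — 2–11, Alpha advances.
Alpha survives the agenda.

Alpha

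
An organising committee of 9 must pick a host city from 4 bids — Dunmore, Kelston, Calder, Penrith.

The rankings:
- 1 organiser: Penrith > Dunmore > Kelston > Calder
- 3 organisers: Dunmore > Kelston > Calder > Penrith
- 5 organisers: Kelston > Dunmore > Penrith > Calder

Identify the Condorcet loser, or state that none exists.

Pairwise majorities:
Dunmore vs Kelston: Kelston wins 5–4.
Dunmore vs Calder: 1+3+5 = 9 for Dunmore, 0 for Calder — Dunmore by 9–0.
Dunmore–Penrith: Dunmore 8–1.
Kelston–Calder: Kelston 9–0.
Kelston vs Penrith: Kelston preferred on 3+5 = 8 ballots; Kelston wins 8–1.
Calder vs Penrith: Penrith wins 6–3.
Calder loses to every other city — it is the Condorcet loser.

Calder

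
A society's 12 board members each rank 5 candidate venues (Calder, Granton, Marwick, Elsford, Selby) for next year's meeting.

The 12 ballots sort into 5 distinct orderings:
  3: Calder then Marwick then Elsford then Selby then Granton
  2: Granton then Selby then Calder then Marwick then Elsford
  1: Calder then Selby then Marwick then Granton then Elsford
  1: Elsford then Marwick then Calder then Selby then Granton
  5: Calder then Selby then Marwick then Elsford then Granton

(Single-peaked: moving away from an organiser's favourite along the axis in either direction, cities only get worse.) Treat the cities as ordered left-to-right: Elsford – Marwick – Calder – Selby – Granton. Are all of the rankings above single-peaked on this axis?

Axis positions: Elsford=1, Marwick=2, Calder=3, Selby=4, Granton=5.
Type 1 (peak Calder at position 3): ranking walks positions 3-2-1-4-5, expanding outward from the peak — single-peaked.
Type 2 (peak Granton at position 5): ranking walks positions 5-4-3-2-1, expanding outward from the peak — single-peaked.
Type 3 (peak Calder at position 3): ranking walks positions 3-4-2-5-1, expanding outward from the peak — single-peaked.
Type 4 (peak Elsford at position 1): ranking walks positions 1-2-3-4-5, expanding outward from the peak — single-peaked.
Type 5 (peak Calder at position 3): ranking walks positions 3-4-2-1-5, expanding outward from the peak — single-peaked.
Every ranking is single-peaked on this axis.

yes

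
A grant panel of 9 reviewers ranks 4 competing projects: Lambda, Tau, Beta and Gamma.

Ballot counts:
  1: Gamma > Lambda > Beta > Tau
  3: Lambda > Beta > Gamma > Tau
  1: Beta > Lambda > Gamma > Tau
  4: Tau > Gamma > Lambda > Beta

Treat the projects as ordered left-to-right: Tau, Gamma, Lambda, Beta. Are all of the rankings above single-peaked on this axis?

yes

Axis positions: Tau=1, Gamma=2, Lambda=3, Beta=4.
Faction 1 (peak Gamma at position 2): ranking walks positions 2-3-4-1, expanding outward from the peak — single-peaked.
Faction 2 (peak Lambda at position 3): ranking walks positions 3-4-2-1, expanding outward from the peak — single-peaked.
Faction 3 (peak Beta at position 4): ranking walks positions 4-3-2-1, expanding outward from the peak — single-peaked.
Faction 4 (peak Tau at position 1): ranking walks positions 1-2-3-4, expanding outward from the peak — single-peaked.
Every ranking is single-peaked on this axis.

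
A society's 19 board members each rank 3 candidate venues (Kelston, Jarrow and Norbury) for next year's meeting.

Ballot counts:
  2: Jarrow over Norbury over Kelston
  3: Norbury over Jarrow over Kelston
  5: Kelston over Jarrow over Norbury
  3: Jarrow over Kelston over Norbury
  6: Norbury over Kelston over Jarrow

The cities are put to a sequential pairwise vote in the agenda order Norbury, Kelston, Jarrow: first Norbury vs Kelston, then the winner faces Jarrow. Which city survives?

Jarrow

Round 1: Norbury vs Kelston — 11–8, Norbury advances.
Round 2: Norbury vs Jarrow — 9–10, Jarrow advances.
The agenda winner is Jarrow.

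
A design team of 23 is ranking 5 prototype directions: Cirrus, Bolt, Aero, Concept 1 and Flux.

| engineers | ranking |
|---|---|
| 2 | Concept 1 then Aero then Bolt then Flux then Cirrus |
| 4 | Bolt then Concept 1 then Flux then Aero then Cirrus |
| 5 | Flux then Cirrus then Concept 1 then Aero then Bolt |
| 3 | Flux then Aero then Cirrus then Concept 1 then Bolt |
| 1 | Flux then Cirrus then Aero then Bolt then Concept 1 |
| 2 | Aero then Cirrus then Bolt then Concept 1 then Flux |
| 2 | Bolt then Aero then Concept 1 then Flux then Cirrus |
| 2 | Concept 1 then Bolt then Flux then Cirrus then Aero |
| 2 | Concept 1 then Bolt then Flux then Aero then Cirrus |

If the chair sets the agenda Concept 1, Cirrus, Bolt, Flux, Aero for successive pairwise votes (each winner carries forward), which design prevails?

Concept 1

Round 1: Concept 1 vs Cirrus — 12–11, Concept 1 advances.
Round 2: Concept 1 vs Bolt — 14–9, Concept 1 advances.
Round 3: Concept 1 vs Flux — 14–9, Concept 1 advances.
Round 4: Concept 1 vs Aero — 15–8, Concept 1 advances.
Concept 1 survives the agenda.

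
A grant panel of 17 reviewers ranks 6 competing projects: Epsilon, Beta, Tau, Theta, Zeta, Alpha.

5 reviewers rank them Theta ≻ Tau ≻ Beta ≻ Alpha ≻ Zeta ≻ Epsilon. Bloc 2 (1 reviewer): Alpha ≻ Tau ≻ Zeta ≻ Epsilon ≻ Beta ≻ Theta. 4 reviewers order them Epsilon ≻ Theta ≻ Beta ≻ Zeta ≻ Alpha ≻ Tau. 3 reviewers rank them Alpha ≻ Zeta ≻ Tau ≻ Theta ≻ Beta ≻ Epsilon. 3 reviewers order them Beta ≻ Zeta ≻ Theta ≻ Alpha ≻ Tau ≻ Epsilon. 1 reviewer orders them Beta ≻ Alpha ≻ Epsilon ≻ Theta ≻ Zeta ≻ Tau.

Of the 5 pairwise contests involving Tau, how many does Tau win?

Tau against each rival (17 reviewers):
Tau vs Epsilon: 5+1+3+3 = 12 for Tau, 5 for Epsilon — Tau by 12–5.
Tau vs Beta: Tau, 9–8.
Tau vs Theta: Tau preferred on 1+3 = 4 ballots; Theta wins 13–4.
Tau–Zeta: Zeta 11–6.
Tau vs Alpha: 5 to 12, Alpha.
Tau beats Epsilon, Beta; loses to Theta, Zeta, Alpha — 2 pairwise wins.

2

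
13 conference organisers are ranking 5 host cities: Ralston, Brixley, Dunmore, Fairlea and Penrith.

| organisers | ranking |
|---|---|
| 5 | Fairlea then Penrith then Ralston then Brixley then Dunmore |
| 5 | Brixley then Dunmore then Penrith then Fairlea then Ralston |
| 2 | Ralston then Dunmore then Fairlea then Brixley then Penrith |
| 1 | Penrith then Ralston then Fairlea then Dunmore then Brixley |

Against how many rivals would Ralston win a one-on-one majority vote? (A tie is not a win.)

Ralston against each rival (13 organisers):
Ralston vs Brixley: Ralston is ranked higher on 5+2+1 = 8 ballots, Brixley on 5. Ralston wins 8–5.
Ralston vs Dunmore: 5+2+1 = 8 for Ralston, 5 for Dunmore — Ralston by 8–5.
Ralston vs Fairlea: Fairlea wins 10–3.
Ralston vs Penrith: Ralston preferred on 2 ballots; Penrith wins 11–2.
Ralston beats Brixley, Dunmore; loses to Fairlea, Penrith — 2 pairwise wins.

2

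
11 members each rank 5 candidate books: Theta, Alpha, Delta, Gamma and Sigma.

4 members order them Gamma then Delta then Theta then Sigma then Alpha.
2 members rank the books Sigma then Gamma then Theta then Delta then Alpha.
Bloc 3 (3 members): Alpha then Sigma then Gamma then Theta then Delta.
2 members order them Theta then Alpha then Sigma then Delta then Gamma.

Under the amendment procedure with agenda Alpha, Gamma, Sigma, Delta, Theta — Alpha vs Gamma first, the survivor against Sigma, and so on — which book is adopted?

Theta

Round 1: Alpha vs Gamma — 5–6, Gamma advances.
Round 2: Gamma vs Sigma — 4–7, Sigma advances.
Round 3: Sigma vs Delta — 7–4, Sigma advances.
Round 4: Sigma vs Theta — 5–6, Theta advances.
Theta survives the agenda.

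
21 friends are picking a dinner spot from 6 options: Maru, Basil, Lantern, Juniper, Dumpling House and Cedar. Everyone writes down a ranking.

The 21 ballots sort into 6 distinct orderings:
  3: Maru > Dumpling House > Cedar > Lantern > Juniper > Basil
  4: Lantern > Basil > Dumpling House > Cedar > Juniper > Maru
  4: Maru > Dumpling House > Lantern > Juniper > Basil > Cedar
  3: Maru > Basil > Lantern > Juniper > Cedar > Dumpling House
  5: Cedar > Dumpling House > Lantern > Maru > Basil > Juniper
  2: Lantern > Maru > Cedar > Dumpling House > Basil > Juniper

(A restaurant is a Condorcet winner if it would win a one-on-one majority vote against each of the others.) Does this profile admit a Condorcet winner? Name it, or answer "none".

none

Check each pair by majority over 21 ballots:
Maru vs Basil: Maru is ranked higher on 3+4+3+5+2 = 17 ballots, Basil on 4. Maru wins 17–4.
Maru vs Lantern: Maru preferred on 3+4+3 = 10 ballots; Lantern wins 11–10.
Maru vs Juniper: 3+4+3+5+2 = 17 for Maru, 4 for Juniper — Maru by 17–4.
Maru vs Dumpling House: 12 to 9, Maru.
Maru vs Cedar: 3+4+3+2 = 12 for Maru, 9 for Cedar — Maru by 12–9.
Basil vs Lantern: Basil is ranked higher on 3 ballots, Lantern on 18. Lantern wins 18–3.
Basil vs Juniper: 14 to 7, Basil.
Basil vs Dumpling House: Basil preferred on 4+3 = 7 ballots; Dumpling House wins 14–7.
Basil vs Cedar: Basil wins 11–10.
Lantern–Juniper: Lantern 21–0.
Lantern–Dumpling House: Dumpling House 12–9.
Lantern vs Cedar: Lantern is ranked higher on 4+4+3+2 = 13 ballots, Cedar on 8. Lantern wins 13–8.
Juniper vs Dumpling House: 3 to 18, Dumpling House.
Juniper vs Cedar: Cedar wins 14–7.
Dumpling House vs Cedar: Dumpling House, 11–10.
Every restaurant loses at least once (Maru loses to Lantern; Basil loses to Maru; Lantern loses to Dumpling House; Juniper loses to Maru; Dumpling House loses to Maru; Cedar loses to Maru). The majority relation contains the cycle Maru > Dumpling House > Lantern > Maru, so there is no Condorcet winner.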